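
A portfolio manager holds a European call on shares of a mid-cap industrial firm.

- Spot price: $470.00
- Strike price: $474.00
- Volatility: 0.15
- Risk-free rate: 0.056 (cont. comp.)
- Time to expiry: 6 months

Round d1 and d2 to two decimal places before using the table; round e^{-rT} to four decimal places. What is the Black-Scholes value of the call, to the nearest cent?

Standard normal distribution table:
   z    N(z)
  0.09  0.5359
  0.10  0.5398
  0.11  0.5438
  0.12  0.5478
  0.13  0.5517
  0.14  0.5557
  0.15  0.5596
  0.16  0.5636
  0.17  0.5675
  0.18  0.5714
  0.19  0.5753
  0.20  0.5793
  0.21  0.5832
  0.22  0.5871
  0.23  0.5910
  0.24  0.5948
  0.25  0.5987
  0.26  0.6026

σ√T = 0.15 × 0.7071 = 0.1061
d₁ = [ln(470/474) + (0.056 + 0.15²/2)·0.5] / 0.1061 = [-0.0085 + 0.0336] / 0.1061 = 0.2371 → 0.24
d₂ = d₁ − σ√T = 0.2371 − 0.1061 = 0.1311 → 0.13
e^(−rT) = e^(−0.056·0.5) = 0.9724
C = 470·N(0.24) − 474·0.9724·N(0.13) = 470·0.5948 − 474·0.9724·0.5517 = 279.5560 − 254.2882 = 25.2678

$25.27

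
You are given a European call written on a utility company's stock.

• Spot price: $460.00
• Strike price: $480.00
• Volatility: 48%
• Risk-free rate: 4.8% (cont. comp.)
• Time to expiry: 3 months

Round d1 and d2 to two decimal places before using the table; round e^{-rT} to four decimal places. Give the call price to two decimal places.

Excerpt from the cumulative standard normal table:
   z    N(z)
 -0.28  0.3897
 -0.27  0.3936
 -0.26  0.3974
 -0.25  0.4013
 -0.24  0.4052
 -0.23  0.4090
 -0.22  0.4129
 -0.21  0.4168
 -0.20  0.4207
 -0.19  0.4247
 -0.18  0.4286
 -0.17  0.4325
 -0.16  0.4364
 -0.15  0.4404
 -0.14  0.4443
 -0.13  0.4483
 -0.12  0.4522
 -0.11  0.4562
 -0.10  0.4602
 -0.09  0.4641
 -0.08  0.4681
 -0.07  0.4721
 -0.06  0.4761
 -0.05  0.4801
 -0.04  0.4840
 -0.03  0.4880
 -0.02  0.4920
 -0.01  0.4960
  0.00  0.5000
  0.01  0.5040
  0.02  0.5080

σ√T = 0.48 × 0.5000 = 0.2400
d₁ = [ln(460/480) + (0.048 + ½·0.48²)·0.25] / (σ√T) = (-0.0426 + 0.0408) / 0.2400 = -0.0073 ≈ -0.01
d₂ = -0.0073 − 0.2400 = -0.2473 ≈ -0.25
e^(−rT) = e^(−0.048·0.25) = 0.9881
N(d₁) = N(-0.01) = 0.4960;  N(d₂) = N(-0.25) = 0.4013
C = 460·0.4960 − 480·0.9881·0.4013 = 228.1600 − 190.3318 = 37.8282

$37.83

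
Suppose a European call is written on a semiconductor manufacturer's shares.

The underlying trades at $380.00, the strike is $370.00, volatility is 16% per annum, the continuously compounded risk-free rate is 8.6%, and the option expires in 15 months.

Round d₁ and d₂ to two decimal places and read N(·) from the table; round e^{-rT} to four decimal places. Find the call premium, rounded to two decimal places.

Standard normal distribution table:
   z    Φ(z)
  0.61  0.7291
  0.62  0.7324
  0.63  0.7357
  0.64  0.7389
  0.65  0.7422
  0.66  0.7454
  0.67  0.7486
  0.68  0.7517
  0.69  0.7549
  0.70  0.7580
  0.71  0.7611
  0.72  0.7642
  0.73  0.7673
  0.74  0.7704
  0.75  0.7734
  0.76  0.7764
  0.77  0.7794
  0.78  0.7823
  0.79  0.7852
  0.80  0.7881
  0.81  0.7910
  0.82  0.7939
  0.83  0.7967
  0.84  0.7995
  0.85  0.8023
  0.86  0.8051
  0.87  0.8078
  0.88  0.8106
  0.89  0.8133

$56.12

σ√T = 0.16 × 1.1180 = 0.1789
ln(S/K) + (r + σ²/2)T = ln(380/370) + (0.086 + 0.16²/2)·1.25 = 0.0267 + 0.1235 = 0.1502
d₁ = 0.1502 / 0.1789 = 0.8395 ≈ 0.84
d₂ = d₁ − σ√T = 0.8395 − 0.1789 = 0.6606 ≈ 0.66
e^(−rT) = e^(−0.086·1.25) = 0.8981
C = 380·N(0.84) − 370·0.8981·N(0.66) = 380·0.7995 − 370·0.8981·0.7454 = 303.8100 − 247.6942 = 56.1158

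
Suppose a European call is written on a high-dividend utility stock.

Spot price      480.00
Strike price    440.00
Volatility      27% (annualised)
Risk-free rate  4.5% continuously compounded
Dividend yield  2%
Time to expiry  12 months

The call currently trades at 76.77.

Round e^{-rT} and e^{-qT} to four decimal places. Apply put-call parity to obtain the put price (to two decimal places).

26.91

exp(−qT) = exp(−0.02·1) = 0.9802;  exp(−rT) = exp(−0.045·1) = 0.9560
Put-call parity: C − P = S·e^(−qT) − K·e^(−rT) = 480·0.9802 − 440·0.9560 = 470.4960 − 420.6400 = 49.8560
P = C − (C − P) = 76.77 − (49.8560) = 26.9140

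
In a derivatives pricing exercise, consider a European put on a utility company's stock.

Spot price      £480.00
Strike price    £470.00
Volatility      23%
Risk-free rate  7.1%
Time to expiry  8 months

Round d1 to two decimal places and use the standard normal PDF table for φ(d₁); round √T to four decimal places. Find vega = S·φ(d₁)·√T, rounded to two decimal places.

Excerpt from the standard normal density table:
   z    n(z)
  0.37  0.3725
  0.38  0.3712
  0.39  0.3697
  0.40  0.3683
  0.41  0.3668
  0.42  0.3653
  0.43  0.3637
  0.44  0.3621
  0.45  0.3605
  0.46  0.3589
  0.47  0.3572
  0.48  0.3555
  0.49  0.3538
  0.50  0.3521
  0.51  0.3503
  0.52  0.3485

140.66

σ√T = 0.23·√0.6667 = 0.1878
ln(S/K) + (r + σ²/2)T = ln(480/470) + (0.071 + 0.23²/2)·0.6667 = 0.0211 + 0.0650 = 0.0860
d₁ = 0.0860 / 0.1878 = 0.4581 ≈ 0.46
√T = √0.6667 = 0.8165
φ(d₁) = φ(0.46) = 0.3589
vega = S·φ(d₁)·√T = 480·0.3589·0.8165 = 140.6601
(The call has the same vega.)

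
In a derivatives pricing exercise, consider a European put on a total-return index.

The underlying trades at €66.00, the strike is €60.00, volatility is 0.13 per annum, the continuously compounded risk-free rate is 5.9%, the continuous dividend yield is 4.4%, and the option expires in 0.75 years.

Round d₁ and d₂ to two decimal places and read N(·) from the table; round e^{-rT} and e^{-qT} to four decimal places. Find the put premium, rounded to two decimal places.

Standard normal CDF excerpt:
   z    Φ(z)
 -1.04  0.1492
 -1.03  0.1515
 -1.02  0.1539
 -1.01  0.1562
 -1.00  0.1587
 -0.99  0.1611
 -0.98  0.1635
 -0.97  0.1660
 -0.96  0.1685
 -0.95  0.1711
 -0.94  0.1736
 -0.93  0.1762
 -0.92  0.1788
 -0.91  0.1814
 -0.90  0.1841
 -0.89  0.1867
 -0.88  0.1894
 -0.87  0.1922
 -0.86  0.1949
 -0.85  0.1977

€0.58

T = 0.75;  σ√T = 0.1126
d₁ = [ln(66/60) + (0.059 − 0.044 + 0.13²/2)·0.75] / 0.1126 = [0.0953 + 0.0176] / 0.1126 = 1.0028 → 1.00
d₂ = d₁ − σ√T = 1.0028 − 0.1126 = 0.8902 → 0.89
e^(−qT) = e^(−0.044·0.75) = 0.9675;  e^(−rT) = e^(−0.059·0.75) = 0.9567
N(−d₂) = N(-0.89) = 0.1867;  N(−d₁) = N(-1.00) = 0.1587
P = 60·0.9567·0.1867 − 66·0.9675·0.1587 = 10.7170 − 10.1338 = 0.5832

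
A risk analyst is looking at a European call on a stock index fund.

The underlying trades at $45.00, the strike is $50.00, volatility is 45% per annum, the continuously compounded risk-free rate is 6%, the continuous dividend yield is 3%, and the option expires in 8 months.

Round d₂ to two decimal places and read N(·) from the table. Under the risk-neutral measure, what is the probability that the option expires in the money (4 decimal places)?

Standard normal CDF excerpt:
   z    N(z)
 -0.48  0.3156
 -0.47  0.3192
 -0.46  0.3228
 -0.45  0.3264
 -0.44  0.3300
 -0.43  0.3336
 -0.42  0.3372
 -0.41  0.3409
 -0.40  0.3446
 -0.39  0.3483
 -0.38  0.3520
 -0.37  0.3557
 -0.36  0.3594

T = 0.6667;  σ√T = 0.3674
ln(S/K) + (r − q + σ²/2)T = ln(45/50) + (0.06 − 0.03 + 0.45²/2)·0.6667 = -0.1054 + 0.0875 = -0.0179
d₁ = -0.0179 / 0.3674 = -0.0486 ⇒ -0.05
d₂ = d₁ − σ√T = -0.0486 − 0.3674 = -0.4160 ⇒ -0.42
Pr(exercise) under Q = N(d₂) = 0.3372

0.3372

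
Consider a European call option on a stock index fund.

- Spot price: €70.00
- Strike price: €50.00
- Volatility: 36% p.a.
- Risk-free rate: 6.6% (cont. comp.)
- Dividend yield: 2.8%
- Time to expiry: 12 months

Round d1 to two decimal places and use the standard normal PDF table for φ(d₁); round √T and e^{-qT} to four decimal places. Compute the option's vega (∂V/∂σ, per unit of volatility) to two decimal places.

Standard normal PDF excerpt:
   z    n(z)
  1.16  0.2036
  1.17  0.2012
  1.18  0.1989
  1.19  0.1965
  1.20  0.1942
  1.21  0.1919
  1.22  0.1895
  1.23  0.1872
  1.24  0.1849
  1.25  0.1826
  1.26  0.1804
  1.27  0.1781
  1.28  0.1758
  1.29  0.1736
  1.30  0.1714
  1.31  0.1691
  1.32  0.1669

T = 1;  σ√T = 0.3600
d₁ = [ln(70/50) + (0.066 − 0.028 + 0.36²/2)·1] / 0.3600 = [0.3365 + 0.1028] / 0.3600 = 1.2202 which rounds to 1.22
√T = √1 = 1.0000
φ(d₁) = φ(1.22) = 0.1895
e^(−qT) = e^(−0.028·1) = 0.9724
vega = S·e^(−qT)·φ(d₁)·√T = 70·0.9724·0.1895·1.0000 = 12.8989

12.90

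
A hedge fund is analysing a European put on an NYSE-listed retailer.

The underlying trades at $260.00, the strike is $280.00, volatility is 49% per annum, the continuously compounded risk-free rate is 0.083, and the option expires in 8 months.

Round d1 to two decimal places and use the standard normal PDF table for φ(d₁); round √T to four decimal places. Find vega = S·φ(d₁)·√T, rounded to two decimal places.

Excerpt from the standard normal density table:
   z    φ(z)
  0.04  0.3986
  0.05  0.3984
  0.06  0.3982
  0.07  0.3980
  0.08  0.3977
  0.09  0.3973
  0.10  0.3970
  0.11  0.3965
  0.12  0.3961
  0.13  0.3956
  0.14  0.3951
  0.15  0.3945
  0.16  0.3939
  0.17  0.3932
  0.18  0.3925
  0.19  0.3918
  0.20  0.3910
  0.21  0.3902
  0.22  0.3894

σ√T = 0.49 × 0.8165 = 0.4001
ln(S/K) + (r + σ²/2)T = ln(260/280) + (0.083 + 0.49²/2)·0.6667 = -0.0741 + 0.1354 = 0.0613
d₁ = 0.0613 / 0.4001 = 0.1531 ≈ 0.15
√T = √0.6667 = 0.8165
φ(d₁) = φ(0.15) = 0.3945
vega = S·φ(d₁)·√T = 260·0.3945·0.8165 = 83.7484
(Vega is the same for a European call and put with the same parameters.)

83.75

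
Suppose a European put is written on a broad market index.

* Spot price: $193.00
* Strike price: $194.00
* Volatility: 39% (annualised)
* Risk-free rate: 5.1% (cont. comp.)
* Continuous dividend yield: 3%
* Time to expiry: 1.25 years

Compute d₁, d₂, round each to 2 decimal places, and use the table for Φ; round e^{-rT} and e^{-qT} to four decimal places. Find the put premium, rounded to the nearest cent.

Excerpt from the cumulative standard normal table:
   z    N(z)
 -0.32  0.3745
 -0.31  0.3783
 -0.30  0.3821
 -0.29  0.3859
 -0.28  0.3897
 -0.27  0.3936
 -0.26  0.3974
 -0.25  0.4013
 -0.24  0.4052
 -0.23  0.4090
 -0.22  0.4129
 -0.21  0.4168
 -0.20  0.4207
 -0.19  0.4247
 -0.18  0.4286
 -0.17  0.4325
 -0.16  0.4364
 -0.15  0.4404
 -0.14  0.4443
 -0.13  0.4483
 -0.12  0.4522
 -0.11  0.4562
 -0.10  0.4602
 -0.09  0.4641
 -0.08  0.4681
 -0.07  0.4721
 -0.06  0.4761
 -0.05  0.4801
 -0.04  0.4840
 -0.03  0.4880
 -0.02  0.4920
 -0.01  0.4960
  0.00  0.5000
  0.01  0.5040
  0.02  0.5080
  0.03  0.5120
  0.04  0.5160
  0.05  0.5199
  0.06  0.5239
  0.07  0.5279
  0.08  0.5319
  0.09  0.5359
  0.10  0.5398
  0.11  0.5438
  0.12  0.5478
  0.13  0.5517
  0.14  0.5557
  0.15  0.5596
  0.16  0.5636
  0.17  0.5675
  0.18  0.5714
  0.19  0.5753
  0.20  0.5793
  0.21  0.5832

$30.12

σ√T = 0.39·√1.25 = 0.4360
d₁ = [ln(193/194) + (0.051 − 0.03 + ½·0.39²)·1.25] / (σ√T) = (-0.0052 + 0.1213) / 0.4360 = 0.2664 ⇒ 0.27
d₂ = 0.2664 − 0.4360 = -0.1697 ⇒ -0.17
exp(−qT) = exp(−0.03·1.25) = 0.9632;  exp(−rT) = exp(−0.051·1.25) = 0.9382
N(−d₂) = N(0.17) = 0.5675;  N(−d₁) = N(-0.27) = 0.3936
P = 194·0.9382·0.5675 − 193·0.9632·0.3936 = 103.2911 − 73.1693 = 30.1218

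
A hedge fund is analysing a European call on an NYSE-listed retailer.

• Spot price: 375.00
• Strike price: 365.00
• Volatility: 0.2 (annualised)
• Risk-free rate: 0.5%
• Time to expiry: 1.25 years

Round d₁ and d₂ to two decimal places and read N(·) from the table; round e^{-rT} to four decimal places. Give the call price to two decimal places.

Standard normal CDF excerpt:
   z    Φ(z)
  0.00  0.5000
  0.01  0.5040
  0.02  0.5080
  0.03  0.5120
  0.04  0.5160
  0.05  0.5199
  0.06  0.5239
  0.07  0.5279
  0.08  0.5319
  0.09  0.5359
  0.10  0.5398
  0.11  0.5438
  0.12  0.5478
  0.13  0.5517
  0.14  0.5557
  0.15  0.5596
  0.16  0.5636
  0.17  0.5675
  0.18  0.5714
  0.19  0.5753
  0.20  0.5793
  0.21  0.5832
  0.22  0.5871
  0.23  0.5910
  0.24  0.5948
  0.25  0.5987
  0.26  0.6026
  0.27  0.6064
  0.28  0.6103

T = 1.25;  σ√T = 0.2236
d₁ = [ln(375/365) + (0.005 + 0.2²/2)·1.25] / 0.2236 = [0.0270 + 0.0313] / 0.2236 = 0.2606 → 0.26
d₂ = d₁ − σ√T = 0.2606 − 0.2236 = 0.0370 → 0.04
exp(−rT) = exp(−0.005·1.25) = 0.9938
N(d₁) = N(0.26) = 0.6026;  N(d₂) = N(0.04) = 0.5160
C = 375·0.6026 − 365·0.9938·0.5160 = 225.9750 − 187.1723 = 38.8027

38.80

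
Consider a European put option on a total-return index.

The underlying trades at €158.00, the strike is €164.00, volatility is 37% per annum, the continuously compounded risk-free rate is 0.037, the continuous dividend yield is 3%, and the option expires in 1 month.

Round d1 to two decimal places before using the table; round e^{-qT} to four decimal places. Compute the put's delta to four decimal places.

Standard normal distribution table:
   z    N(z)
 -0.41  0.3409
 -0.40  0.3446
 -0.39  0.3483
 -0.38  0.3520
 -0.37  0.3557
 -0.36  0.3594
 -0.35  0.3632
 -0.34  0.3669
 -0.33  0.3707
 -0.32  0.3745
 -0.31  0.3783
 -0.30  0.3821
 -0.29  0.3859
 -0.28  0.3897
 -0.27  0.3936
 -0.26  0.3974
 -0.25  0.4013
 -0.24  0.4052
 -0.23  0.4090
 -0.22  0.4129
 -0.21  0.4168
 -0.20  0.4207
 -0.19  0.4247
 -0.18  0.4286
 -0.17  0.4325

-0.6126

T = 0.08333;  σ√T = 0.1068
d₁ = [ln(158/164) + (0.037 − 0.03 + 0.37²/2)·0.08333] / 0.1068 = [-0.0373 + 0.0063] / 0.1068 = -0.2901 which rounds to -0.29
N(d₁) = N(-0.29) = 0.3859
Δ_put = e^(−qT)·(N(d₁) − 1) = 0.9975·(0.3859 − 1) = -0.6126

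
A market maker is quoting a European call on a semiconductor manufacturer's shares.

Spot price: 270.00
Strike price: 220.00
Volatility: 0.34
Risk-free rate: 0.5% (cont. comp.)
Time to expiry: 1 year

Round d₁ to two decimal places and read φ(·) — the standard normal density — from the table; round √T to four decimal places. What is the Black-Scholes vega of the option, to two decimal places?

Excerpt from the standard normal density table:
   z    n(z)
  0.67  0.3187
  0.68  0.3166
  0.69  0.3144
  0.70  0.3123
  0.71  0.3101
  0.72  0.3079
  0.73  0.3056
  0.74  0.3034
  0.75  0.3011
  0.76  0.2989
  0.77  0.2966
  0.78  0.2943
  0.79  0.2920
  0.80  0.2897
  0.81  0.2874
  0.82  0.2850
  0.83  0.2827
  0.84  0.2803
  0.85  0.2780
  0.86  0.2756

78.84

σ√T = 0.34 × 1.0000 = 0.3400
ln(S/K) + (r + σ²/2)T = ln(270/220) + (0.005 + 0.34²/2)·1 = 0.2048 + 0.0628 = 0.2676
d₁ = 0.2676 / 0.3400 = 0.7870 which rounds to 0.79
√T = √1 = 1.0000
φ(d₁) = φ(0.79) = 0.2920
vega = S·φ(d₁)·√T = 270·0.2920·1.0000 = 78.8400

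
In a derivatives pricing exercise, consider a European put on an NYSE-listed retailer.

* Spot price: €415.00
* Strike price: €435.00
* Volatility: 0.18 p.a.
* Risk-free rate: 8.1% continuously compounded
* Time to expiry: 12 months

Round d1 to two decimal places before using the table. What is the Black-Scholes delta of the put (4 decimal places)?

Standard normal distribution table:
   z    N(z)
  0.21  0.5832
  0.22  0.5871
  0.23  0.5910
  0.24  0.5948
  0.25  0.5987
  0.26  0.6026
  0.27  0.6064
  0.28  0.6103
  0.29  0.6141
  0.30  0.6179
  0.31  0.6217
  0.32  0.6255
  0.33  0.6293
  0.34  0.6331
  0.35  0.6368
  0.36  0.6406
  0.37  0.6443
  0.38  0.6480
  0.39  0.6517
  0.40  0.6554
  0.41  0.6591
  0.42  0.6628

σ√T = 0.18 × 1.0000 = 0.1800
d₁ = [ln(415/435) + (0.081 + 0.18²/2)·1] / 0.1800 = [-0.0471 + 0.0972] / 0.1800 = 0.2785 → 0.28
N(d₁) = N(0.28) = 0.6103
Δ_put = N(d₁) − 1 = 0.6103 − 1 = -0.3897

-0.3897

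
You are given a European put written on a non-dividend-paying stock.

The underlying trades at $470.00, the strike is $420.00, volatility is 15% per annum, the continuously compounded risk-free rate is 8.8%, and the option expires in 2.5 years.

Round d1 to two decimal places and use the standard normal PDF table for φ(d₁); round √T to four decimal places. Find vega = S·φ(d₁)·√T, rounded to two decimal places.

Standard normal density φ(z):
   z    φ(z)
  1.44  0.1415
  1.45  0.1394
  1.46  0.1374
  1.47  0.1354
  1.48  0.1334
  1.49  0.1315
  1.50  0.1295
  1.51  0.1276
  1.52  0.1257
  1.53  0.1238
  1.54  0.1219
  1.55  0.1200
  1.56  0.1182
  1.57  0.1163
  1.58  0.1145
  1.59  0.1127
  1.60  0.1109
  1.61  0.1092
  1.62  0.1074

93.41

σ√T = 0.15·√2.5 = 0.2372
d₁ = [ln(470/420) + (0.088 + 0.15²/2)·2.5] / 0.2372 = [0.1125 + 0.2481] / 0.2372 = 1.5204 which rounds to 1.52
√T = √2.5 = 1.5811
φ(d₁) = φ(1.52) = 0.1257
vega = S·φ(d₁)·√T = 470·0.1257·1.5811 = 93.4098
(Call and put vega coincide under Black-Scholes.)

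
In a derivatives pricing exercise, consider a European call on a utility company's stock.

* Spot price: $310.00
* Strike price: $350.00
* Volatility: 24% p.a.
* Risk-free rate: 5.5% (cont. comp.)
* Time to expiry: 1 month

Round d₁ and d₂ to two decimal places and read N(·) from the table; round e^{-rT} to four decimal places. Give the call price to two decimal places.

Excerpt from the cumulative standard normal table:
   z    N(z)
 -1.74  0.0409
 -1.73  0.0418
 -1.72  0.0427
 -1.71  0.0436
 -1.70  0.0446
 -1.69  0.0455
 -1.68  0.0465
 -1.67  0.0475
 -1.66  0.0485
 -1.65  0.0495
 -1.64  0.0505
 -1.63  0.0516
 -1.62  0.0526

σ√T = 0.24·√0.08333 = 0.0693
d₁ = [ln(310/350) + (0.055 + ½·0.24²)·0.08333] / (σ√T) = (-0.1214 + 0.0070) / 0.0693 = -1.6509 which rounds to -1.65
d₂ = -1.6509 − 0.0693 = -1.7202 which rounds to -1.72
e^(−rT) = e^(−0.055·0.08333) = 0.9954
C = 310·N(-1.65) − 350·0.9954·N(-1.72) = 310·0.0495 − 350·0.9954·0.0427 = 15.3450 − 14.8763 = 0.4687

$0.47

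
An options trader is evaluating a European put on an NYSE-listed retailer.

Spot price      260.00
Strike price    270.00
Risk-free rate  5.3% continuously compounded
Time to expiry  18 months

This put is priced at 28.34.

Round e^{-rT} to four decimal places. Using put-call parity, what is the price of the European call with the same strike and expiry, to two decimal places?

exp(−rT) = exp(−0.053·1.5) = 0.9236
Put-call parity: C − P = S − K·e^(−rT) = 260 − 270·0.9236 = 260 − 249.3720 = 10.6280
C = P + (C − P) = 28.34 + (10.6280) = 38.9680

38.97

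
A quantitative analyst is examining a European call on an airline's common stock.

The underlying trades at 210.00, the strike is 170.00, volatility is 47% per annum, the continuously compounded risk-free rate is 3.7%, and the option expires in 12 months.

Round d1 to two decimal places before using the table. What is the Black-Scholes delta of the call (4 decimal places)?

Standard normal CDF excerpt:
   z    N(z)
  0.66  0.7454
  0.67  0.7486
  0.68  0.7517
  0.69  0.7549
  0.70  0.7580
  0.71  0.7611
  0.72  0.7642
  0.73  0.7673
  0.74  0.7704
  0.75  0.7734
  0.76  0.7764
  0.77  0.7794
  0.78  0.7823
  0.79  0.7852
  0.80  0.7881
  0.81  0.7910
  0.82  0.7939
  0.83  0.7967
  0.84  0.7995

0.7764

σ√T = 0.47 × 1.0000 = 0.4700
d₁ = [ln(210/170) + (0.037 + ½·0.47²)·1] / (σ√T) = (0.2113 + 0.1474) / 0.4700 = 0.7633 ⇒ 0.76
N(d₁) = N(0.76) = 0.7764
Δ_call = N(d₁) = 0.7764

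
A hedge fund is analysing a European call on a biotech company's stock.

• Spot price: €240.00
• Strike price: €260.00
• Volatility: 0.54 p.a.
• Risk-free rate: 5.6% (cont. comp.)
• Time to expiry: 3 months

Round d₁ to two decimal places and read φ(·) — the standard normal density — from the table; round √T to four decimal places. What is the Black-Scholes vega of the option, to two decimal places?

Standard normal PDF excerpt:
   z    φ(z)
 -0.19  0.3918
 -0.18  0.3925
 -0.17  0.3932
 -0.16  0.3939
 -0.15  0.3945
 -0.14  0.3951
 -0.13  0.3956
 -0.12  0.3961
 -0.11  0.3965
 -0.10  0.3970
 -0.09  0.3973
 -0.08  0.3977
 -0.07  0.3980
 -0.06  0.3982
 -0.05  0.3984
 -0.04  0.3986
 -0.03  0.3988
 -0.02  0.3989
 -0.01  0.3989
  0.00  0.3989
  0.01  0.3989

47.58

σ√T = 0.54·√0.25 = 0.2700
d₁ = [ln(240/260) + (0.056 + 0.54²/2)·0.25] / 0.2700 = [-0.0800 + 0.0505] / 0.2700 = -0.1096 which rounds to -0.11
√T = √0.25 = 0.5000
φ(d₁) = φ(-0.11) = 0.3965
vega = S·φ(d₁)·√T = 240·0.3965·0.5000 = 47.5800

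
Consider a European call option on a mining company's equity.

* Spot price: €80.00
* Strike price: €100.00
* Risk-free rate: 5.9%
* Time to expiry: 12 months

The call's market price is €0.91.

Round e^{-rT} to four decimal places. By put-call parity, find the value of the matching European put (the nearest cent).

exp(−rT) = exp(−0.059·1) = 0.9427
Put-call parity: C − P = S − K·e^(−rT) = 80 − 100·0.9427 = 80 − 94.2700 = -14.2700
P = C − (C − P) = 0.91 − (-14.2700) = 15.1800

€15.18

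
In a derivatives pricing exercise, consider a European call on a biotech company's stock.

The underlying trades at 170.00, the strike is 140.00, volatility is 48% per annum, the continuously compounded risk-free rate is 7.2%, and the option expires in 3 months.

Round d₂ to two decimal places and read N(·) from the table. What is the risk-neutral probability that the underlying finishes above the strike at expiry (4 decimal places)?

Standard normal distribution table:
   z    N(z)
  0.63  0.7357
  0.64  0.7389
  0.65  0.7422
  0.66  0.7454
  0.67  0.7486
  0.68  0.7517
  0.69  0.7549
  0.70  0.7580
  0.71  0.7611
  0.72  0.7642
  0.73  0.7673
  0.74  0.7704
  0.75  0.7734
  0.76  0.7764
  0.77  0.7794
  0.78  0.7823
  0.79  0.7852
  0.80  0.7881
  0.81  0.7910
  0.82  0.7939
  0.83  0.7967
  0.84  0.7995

0.7764

σ√T = 0.48·√0.25 = 0.2400
ln(S/K) + (r + σ²/2)T = ln(170/140) + (0.072 + 0.48²/2)·0.25 = 0.1942 + 0.0468 = 0.2410
d₁ = 0.2410 / 0.2400 = 1.0040 ⇒ 1.00
d₂ = d₁ − σ√T = 1.0040 − 0.2400 = 0.7640 ⇒ 0.76
Risk-neutral Pr[S_T > K] = N(d₂) = N(0.76) = 0.7764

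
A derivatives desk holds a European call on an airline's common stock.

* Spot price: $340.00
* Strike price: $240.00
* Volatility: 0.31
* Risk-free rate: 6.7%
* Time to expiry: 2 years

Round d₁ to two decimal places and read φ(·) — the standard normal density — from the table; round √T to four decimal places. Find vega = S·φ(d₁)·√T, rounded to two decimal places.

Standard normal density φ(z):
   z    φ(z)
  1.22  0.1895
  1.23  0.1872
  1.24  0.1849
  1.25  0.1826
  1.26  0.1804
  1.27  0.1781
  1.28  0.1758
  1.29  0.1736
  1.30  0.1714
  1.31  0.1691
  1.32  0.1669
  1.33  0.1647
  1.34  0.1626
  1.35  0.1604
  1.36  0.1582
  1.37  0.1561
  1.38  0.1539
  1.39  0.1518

σ√T = 0.31·√2 = 0.4384
d₁ = [ln(340/240) + (0.067 + 0.31²/2)·2] / 0.4384 = [0.3483 + 0.2301] / 0.4384 = 1.3193 which rounds to 1.32
√T = √2 = 1.4142
φ(d₁) = φ(1.32) = 0.1669
vega = S·φ(d₁)·√T = 340·0.1669·1.4142 = 80.2502

80.25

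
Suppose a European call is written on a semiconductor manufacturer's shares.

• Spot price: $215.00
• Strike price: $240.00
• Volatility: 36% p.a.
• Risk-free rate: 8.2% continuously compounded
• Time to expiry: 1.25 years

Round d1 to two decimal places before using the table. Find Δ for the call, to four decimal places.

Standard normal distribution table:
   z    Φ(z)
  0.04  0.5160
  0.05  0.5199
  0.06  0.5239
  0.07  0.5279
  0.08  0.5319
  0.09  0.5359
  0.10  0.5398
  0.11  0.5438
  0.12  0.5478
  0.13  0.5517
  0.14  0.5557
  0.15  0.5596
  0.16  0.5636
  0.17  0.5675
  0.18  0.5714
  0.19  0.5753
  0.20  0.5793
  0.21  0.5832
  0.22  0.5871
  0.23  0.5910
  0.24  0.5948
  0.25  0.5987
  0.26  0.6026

0.5714

σ√T = 0.36 × 1.1180 = 0.4025
d₁ = [ln(215/240) + (0.082 + 0.36²/2)·1.25] / 0.4025 = [-0.1100 + 0.1835] / 0.4025 = 0.1826 → 0.18
N(d₁) = N(0.18) = 0.5714
Δ_call = N(d₁) = 0.5714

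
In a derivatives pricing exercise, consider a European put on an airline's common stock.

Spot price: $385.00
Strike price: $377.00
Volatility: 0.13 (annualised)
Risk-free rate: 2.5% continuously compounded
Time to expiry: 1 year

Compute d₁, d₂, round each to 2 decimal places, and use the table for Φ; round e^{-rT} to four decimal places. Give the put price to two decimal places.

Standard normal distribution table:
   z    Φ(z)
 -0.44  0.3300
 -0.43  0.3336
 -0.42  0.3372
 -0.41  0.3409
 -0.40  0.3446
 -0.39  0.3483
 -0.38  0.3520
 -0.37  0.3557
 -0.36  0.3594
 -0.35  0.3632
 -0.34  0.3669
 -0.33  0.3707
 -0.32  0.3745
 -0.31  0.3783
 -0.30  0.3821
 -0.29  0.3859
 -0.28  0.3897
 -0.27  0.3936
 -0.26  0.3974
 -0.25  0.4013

$12.07

T = 1;  σ√T = 0.1300
ln(S/K) + (r + σ²/2)T = ln(385/377) + (0.025 + 0.13²/2)·1 = 0.0210 + 0.0335 = 0.0544
d₁ = 0.0544 / 0.1300 = 0.4188 ≈ 0.42
d₂ = d₁ − σ√T = 0.4188 − 0.1300 = 0.2888 ≈ 0.29
e^(−rT) = e^(−0.025·1) = 0.9753
P = 377·0.9753·N(-0.29) − 385·N(-0.42) = 377·0.9753·0.3859 − 385·0.3372 = 141.8908 − 129.8220 = 12.0688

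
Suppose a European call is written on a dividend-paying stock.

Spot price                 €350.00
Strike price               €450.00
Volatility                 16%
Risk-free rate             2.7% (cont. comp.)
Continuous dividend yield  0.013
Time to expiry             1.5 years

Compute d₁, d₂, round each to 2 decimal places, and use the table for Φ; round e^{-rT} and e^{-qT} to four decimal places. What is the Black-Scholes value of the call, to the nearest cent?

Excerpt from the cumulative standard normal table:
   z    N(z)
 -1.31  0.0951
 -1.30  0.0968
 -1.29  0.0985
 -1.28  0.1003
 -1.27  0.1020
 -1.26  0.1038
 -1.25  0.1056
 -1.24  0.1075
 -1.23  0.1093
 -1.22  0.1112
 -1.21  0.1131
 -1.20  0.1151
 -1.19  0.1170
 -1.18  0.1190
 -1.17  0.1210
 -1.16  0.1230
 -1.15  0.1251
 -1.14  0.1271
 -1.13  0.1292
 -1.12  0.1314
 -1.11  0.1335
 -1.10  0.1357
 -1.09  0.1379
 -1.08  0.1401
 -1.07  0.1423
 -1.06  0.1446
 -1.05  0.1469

€4.01

T = 1.5;  σ√T = 0.1960
ln(S/K) + (r − q + σ²/2)T = ln(350/450) + (0.027 − 0.013 + 0.16²/2)·1.5 = -0.2513 + 0.0402 = -0.2111
d₁ = -0.2111 / 0.1960 = -1.0773 which rounds to -1.08
d₂ = d₁ − σ√T = -1.0773 − 0.1960 = -1.2733 which rounds to -1.27
exp(−qT) = exp(−0.013·1.5) = 0.9807;  exp(−rT) = exp(−0.027·1.5) = 0.9603
N(d₁) = N(-1.08) = 0.1401;  N(d₂) = N(-1.27) = 0.1020
C = 350·0.9807·0.1401 − 450·0.9603·0.1020 = 48.0886 − 44.0778 = 4.0109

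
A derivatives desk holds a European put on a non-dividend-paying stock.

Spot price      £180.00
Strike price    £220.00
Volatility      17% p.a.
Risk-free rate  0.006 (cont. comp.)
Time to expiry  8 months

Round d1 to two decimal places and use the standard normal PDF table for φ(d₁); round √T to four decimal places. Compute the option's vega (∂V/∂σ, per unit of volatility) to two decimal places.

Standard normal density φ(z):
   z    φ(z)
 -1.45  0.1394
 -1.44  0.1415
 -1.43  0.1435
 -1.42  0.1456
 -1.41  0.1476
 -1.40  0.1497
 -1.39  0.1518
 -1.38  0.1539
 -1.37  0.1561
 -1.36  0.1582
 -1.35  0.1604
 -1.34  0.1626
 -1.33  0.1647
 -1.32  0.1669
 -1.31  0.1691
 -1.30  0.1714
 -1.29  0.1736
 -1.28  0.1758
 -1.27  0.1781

σ√T = 0.17 × 0.8165 = 0.1388
d₁ = [ln(180/220) + (0.006 + 0.17²/2)·0.6667] / 0.1388 = [-0.2007 + 0.0136] / 0.1388 = -1.3475 → -1.35
√T = √0.6667 = 0.8165
φ(d₁) = φ(-1.35) = 0.1604
vega = S·φ(d₁)·√T = 180·0.1604·0.8165 = 23.5740

23.57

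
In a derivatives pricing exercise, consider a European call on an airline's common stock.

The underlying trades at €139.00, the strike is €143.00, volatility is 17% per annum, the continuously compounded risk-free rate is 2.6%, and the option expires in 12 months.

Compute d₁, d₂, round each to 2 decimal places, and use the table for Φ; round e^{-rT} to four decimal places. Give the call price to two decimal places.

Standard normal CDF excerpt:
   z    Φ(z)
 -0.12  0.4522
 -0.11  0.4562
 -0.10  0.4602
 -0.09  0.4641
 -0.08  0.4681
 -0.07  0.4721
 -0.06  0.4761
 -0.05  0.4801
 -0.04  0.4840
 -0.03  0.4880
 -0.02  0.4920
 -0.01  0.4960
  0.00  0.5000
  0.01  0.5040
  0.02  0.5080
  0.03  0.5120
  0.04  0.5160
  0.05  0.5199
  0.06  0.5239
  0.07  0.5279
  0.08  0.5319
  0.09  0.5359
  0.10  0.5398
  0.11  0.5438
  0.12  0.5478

T = 1;  σ√T = 0.1700
d₁ = [ln(139/143) + (0.026 + 0.17²/2)·1] / 0.1700 = [-0.0284 + 0.0404] / 0.1700 = 0.0711 which rounds to 0.07
d₂ = d₁ − σ√T = 0.0711 − 0.1700 = -0.0989 which rounds to -0.10
exp(−rT) = exp(−0.026·1) = 0.9743
C = 139·N(0.07) − 143·0.9743·N(-0.10) = 139·0.5279 − 143·0.9743·0.4602 = 73.3781 − 64.1173 = 9.2608

€9.26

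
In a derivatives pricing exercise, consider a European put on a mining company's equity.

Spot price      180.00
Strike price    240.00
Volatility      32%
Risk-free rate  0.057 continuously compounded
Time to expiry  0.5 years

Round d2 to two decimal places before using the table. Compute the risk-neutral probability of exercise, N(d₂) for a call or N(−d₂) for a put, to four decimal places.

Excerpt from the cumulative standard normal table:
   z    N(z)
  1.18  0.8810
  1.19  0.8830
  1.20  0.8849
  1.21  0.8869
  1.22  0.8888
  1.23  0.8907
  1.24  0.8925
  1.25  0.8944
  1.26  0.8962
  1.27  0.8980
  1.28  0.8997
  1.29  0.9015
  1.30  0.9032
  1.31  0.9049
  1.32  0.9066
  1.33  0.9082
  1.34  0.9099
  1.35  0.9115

0.8962

σ√T = 0.32·√0.5 = 0.2263
d₁ = [ln(180/240) + (0.057 + 0.32²/2)·0.5] / 0.2263 = [-0.2877 + 0.0541] / 0.2263 = -1.0323 which rounds to -1.03
d₂ = d₁ − σ√T = -1.0323 − 0.2263 = -1.2586 which rounds to -1.26
Risk-neutral Pr[S_T < K] = N(−d₂) = N(1.26) = 0.8962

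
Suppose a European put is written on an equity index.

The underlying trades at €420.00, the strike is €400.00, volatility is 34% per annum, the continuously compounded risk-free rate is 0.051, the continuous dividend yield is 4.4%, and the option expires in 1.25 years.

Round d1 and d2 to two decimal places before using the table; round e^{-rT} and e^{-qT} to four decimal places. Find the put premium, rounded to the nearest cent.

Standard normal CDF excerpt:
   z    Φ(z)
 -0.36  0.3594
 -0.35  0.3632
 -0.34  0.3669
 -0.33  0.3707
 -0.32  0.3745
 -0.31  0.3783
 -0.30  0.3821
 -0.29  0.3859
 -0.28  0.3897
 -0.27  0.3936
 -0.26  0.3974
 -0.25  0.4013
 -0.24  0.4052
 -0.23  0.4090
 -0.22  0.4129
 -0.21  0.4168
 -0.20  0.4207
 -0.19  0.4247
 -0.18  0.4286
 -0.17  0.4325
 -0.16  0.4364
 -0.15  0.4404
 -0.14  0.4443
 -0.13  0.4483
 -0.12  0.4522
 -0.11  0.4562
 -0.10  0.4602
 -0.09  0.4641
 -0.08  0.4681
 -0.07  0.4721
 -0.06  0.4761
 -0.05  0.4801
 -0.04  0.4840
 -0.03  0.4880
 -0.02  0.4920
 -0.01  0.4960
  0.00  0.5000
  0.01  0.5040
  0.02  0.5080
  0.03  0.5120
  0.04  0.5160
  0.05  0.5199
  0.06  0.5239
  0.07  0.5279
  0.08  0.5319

€47.79

σ√T = 0.34 × 1.1180 = 0.3801
ln(S/K) + (r − q + σ²/2)T = ln(420/400) + (0.051 − 0.044 + 0.34²/2)·1.25 = 0.0488 + 0.0810 = 0.1298
d₁ = 0.1298 / 0.3801 = 0.3414 ⇒ 0.34
d₂ = d₁ − σ√T = 0.3414 − 0.3801 = -0.0387 ⇒ -0.04
exp(−qT) = exp(−0.044·1.25) = 0.9465;  exp(−rT) = exp(−0.051·1.25) = 0.9382
P = 400·0.9382·N(0.04) − 420·0.9465·N(-0.34) = 400·0.9382·0.5160 − 420·0.9465·0.3669 = 193.6445 − 145.8538 = 47.7907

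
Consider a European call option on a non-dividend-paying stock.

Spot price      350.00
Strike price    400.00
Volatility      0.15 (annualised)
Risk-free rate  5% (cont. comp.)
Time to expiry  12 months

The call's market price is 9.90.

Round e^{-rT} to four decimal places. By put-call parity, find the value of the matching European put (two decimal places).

40.38

e^(−rT) = e^(−0.05·1) = 0.9512
Put-call parity: C − P = S − K·e^(−rT) = 350 − 400·0.9512 = 350 − 380.4800 = -30.4800
P = C − (C − P) = 9.90 − (-30.4800) = 40.3800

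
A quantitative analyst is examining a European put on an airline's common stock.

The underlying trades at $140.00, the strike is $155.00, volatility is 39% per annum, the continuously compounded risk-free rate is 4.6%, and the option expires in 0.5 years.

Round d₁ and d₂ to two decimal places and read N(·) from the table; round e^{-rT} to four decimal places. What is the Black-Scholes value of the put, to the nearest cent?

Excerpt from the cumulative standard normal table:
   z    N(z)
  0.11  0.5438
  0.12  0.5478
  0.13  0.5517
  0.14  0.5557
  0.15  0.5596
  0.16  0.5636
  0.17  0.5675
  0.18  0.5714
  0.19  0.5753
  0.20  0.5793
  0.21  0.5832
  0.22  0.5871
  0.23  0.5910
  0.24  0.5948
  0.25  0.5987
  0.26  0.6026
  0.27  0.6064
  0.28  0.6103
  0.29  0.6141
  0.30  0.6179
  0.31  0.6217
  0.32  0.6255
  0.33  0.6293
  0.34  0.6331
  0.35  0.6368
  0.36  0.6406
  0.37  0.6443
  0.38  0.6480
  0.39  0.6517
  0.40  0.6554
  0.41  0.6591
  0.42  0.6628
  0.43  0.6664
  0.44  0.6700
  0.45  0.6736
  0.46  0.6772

σ√T = 0.39 × 0.7071 = 0.2758
ln(S/K) + (r + σ²/2)T = ln(140/155) + (0.046 + 0.39²/2)·0.5 = -0.1018 + 0.0610 = -0.0408
d₁ = -0.0408 / 0.2758 = -0.1478 which rounds to -0.15
d₂ = d₁ − σ√T = -0.1478 − 0.2758 = -0.4236 which rounds to -0.42
exp(−rT) = exp(−0.046·0.5) = 0.9773
N(−d₂) = N(0.42) = 0.6628;  N(−d₁) = N(0.15) = 0.5596
P = 155·0.9773·0.6628 − 140·0.5596 = 100.4019 − 78.3440 = 22.0579

$22.06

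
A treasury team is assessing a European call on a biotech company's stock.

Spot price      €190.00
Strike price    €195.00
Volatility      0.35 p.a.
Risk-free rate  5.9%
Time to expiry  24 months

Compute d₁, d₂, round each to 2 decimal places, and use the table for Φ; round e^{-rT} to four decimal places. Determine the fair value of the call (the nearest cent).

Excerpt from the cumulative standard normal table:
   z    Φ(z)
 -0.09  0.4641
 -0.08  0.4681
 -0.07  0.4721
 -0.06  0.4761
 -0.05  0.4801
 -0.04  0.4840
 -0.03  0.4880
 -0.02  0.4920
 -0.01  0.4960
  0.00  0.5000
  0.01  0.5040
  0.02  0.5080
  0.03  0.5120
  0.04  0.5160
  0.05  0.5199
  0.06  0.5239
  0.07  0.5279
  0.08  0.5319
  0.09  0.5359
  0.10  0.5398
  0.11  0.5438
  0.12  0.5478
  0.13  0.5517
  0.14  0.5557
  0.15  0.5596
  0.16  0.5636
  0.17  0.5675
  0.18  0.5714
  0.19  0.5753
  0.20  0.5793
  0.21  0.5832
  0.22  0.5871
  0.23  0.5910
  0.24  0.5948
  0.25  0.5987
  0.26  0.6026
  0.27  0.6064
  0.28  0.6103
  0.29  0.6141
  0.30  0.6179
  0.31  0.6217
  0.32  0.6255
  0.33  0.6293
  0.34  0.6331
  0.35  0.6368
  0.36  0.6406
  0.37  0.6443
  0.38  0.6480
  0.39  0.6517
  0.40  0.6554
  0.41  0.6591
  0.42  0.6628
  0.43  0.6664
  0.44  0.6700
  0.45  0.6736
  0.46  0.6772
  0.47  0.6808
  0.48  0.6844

T = 2;  σ√T = 0.4950
d₁ = [ln(190/195) + (0.059 + 0.35²/2)·2] / 0.4950 = [-0.0260 + 0.2405] / 0.4950 = 0.4334 which rounds to 0.43
d₂ = d₁ − σ√T = 0.4334 − 0.4950 = -0.0616 which rounds to -0.06
exp(−rT) = exp(−0.059·2) = 0.8887
N(d₁) = N(0.43) = 0.6664;  N(d₂) = N(-0.06) = 0.4761
C = 190·0.6664 − 195·0.8887·0.4761 = 126.6160 − 82.5065 = 44.1095

€44.11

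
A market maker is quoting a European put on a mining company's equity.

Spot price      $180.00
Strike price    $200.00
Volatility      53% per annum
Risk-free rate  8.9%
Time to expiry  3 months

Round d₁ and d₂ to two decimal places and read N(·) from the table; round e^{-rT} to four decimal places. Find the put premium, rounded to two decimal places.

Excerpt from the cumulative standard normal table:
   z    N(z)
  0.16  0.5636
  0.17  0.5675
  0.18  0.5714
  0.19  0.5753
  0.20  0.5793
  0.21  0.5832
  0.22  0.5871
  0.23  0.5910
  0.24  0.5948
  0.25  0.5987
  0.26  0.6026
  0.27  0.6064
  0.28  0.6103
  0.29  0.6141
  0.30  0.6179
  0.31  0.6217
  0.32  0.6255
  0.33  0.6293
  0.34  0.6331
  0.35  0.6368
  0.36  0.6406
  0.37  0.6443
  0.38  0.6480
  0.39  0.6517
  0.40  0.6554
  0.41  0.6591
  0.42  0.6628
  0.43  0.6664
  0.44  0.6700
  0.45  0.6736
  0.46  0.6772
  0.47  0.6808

$28.90

T = 0.25;  σ√T = 0.2650
ln(S/K) + (r + σ²/2)T = ln(180/200) + (0.089 + 0.53²/2)·0.25 = -0.1054 + 0.0574 = -0.0480
d₁ = -0.0480 / 0.2650 = -0.1811 which rounds to -0.18
d₂ = d₁ − σ√T = -0.1811 − 0.2650 = -0.4461 which rounds to -0.45
e^(−rT) = e^(−0.089·0.25) = 0.9780
P = 200·0.9780·N(0.45) − 180·N(0.18) = 200·0.9780·0.6736 − 180·0.5714 = 131.7562 − 102.8520 = 28.9042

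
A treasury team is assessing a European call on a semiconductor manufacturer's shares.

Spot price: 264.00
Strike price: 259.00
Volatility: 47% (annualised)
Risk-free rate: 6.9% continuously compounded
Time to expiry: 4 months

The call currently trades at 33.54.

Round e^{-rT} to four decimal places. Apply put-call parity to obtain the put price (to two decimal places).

exp(−rT) = exp(−0.069·0.3333) = 0.9773
Put-call parity: C − P = S − K·e^(−rT) = 264 − 259·0.9773 = 264 − 253.1207 = 10.8793
P = C − (C − P) = 33.54 − (10.8793) = 22.6607

22.66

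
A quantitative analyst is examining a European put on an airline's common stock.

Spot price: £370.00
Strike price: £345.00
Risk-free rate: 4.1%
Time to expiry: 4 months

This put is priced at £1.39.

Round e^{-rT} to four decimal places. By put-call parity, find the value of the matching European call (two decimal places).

exp(−rT) = exp(−0.041·0.3333) = 0.9864
Put-call parity: C − P = S − K·e^(−rT) = 370 − 345·0.9864 = 370 − 340.3080 = 29.6920
C = P + (C − P) = 1.39 + (29.6920) = 31.0820

£31.08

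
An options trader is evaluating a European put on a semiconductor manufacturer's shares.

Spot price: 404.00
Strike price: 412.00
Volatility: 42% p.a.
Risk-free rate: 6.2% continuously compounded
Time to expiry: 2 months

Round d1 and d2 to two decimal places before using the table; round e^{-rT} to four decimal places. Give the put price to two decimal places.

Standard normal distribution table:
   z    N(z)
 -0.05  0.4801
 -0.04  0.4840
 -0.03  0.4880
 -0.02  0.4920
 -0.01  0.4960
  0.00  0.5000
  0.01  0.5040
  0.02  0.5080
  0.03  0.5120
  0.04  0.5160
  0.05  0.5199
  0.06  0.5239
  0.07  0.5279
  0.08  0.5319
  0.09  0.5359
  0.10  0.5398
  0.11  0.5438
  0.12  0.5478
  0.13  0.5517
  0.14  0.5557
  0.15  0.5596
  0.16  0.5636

σ√T = 0.42·√0.1667 = 0.1715
d₁ = [ln(404/412) + (0.062 + 0.42²/2)·0.1667] / 0.1715 = [-0.0196 + 0.0250] / 0.1715 = 0.0316 ≈ 0.03
d₂ = d₁ − σ√T = 0.0316 − 0.1715 = -0.1398 ≈ -0.14
e^(−rT) = e^(−0.062·0.1667) = 0.9897
N(−d₂) = N(0.14) = 0.5557;  N(−d₁) = N(-0.03) = 0.4880
P = 412·0.9897·0.5557 − 404·0.4880 = 226.5902 − 197.1520 = 29.4382

29.44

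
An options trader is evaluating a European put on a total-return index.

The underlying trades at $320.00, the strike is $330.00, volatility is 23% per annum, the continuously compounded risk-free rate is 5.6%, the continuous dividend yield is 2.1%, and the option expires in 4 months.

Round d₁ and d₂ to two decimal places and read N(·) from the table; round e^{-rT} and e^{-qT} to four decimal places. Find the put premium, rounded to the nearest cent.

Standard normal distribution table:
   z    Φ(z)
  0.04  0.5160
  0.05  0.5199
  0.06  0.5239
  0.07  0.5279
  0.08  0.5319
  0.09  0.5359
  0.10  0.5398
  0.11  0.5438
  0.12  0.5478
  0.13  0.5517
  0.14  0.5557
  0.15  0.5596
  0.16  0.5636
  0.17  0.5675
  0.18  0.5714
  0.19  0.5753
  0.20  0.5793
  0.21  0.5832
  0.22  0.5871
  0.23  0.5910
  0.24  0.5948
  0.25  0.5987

$19.88

σ√T = 0.23 × 0.5774 = 0.1328
d₁ = [ln(320/330) + (0.056 − 0.021 + 0.23²/2)·0.3333] / 0.1328 = [-0.0308 + 0.0205] / 0.1328 = -0.0775 → -0.08
d₂ = d₁ − σ√T = -0.0775 − 0.1328 = -0.2103 → -0.21
e^(−qT) = e^(−0.021·0.3333) = 0.9930;  e^(−rT) = e^(−0.056·0.3333) = 0.9815
N(−d₂) = N(0.21) = 0.5832;  N(−d₁) = N(0.08) = 0.5319
P = 330·0.9815·0.5832 − 320·0.9930·0.5319 = 188.8956 − 169.0165 = 19.8790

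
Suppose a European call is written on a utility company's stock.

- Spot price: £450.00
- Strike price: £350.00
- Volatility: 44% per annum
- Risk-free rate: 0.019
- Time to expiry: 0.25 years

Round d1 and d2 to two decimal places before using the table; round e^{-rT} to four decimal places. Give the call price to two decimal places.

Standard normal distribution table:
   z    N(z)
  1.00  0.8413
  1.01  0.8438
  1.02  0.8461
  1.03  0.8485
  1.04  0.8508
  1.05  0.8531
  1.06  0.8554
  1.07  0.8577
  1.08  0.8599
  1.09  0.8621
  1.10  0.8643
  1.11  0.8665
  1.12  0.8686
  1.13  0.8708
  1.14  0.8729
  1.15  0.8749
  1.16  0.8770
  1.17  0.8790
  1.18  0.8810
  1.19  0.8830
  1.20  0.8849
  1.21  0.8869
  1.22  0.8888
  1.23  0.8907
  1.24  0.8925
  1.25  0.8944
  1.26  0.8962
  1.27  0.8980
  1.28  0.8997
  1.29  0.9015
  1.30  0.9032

£106.92

T = 0.25;  σ√T = 0.2200
d₁ = [ln(450/350) + (0.019 + 0.44²/2)·0.25] / 0.2200 = [0.2513 + 0.0290] / 0.2200 = 1.2739 ⇒ 1.27
d₂ = d₁ − σ√T = 1.2739 − 0.2200 = 1.0539 ⇒ 1.05
e^(−rT) = e^(−0.019·0.25) = 0.9953
N(d₁) = N(1.27) = 0.8980;  N(d₂) = N(1.05) = 0.8531
C = 450·0.8980 − 350·0.9953·0.8531 = 404.1000 − 297.1817 = 106.9183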